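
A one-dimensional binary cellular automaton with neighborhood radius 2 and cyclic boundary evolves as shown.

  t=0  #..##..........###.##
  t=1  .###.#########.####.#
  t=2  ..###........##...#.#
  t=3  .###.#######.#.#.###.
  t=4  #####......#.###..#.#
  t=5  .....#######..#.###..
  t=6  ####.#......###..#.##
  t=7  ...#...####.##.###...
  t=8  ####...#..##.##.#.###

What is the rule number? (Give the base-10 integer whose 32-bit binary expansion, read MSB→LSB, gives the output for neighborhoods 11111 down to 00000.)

  #####|.  b31=0 t=1,i=7
  ####.|.  b30=0 t=1,i=12
  ###.#|#  b29=1 t=0,i=17
  ###..|.  b28=0 t=0,i=0
  ##.##|#  b27=1 t=0,i=18
  ##.#.|.  b26=0 t=1,i=19
  ##..#|#  b25=1 t=0,i=1
  ##...|#  b24=1 t=0,i=5
  #.###|.  b23=0 t=0,i=19
  #.##.|.  b22=0 t=7,i=12
  #.#.#|#  b21=1 t=1,i=20
  #.#..|.  b20=0 t=2,i=20
  #..##|#  b19=1 t=0,i=2
  #..#.|#  b18=1 t=4,i=17
  #...#|.  b17=0 t=2,i=16
  #....|#  b16=1 t=0,i=6
  .####|.  b15=0 t=1,i=6
  .###.|#  b14=1 t=0,i=16
  .##.#|#  b13=1 t=7,i=13
  .##..|.  b12=0 t=0,i=4
  .#.##|.  b11=0 t=1,i=0
  .#.#.|#  b10=1 t=2,i=19
  .#..#|.  b9=0 t=2,i=0
  .#...|.  b8=0 t=6,i=6
  ..###|#  b7=1 t=0,i=15
  ..##.|#  b6=1 t=0,i=3
  ..#.#|#  b5=1 t=2,i=18
  ..#..|#  b4=1 t=7,i=3
  ...##|.  b3=0 t=0,i=14
  ...#.|#  b2=1 t=2,i=17
  ....#|#  b1=1 t=0,i=13
  .....|#  b0=1 t=0,i=7
  bits 00101011001011010110010011110111 = 724395255

724395255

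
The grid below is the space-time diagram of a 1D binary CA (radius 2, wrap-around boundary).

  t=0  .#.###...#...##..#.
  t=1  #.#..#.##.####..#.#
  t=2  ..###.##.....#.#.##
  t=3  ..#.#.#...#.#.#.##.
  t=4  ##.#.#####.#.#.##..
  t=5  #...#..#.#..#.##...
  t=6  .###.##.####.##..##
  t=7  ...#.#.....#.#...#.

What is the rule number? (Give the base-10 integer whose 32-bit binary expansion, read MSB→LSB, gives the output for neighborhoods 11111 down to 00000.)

2958430157

  ##### -> #   bit 31 = 1  t=4,i=7
  ####. -> .   bit 30 = 0  t=1,i=12
  ###.# -> #   bit 29 = 1  t=2,i=4
  ###.. -> #   bit 28 = 1  t=0,i=5
  ##.## -> .   bit 27 = 0  t=1,i=9
  ##.#. -> .   bit 26 = 0  t=1,i=1
  ##..# -> .   bit 25 = 0  t=0,i=15
  ##... -> .   bit 24 = 0  t=0,i=6
  #.### -> .   bit 23 = 0  t=0,i=3
  #.##. -> #   bit 22 = 1  t=1,i=7
  #.#.# -> .   bit 21 = 0  t=2,i=15
  #.#.. -> #   bit 20 = 1  t=1,i=2
  #..## -> .   bit 19 = 0  t=2,i=1
  #..#. -> #   bit 18 = 1  t=0,i=0
  #...# -> #   bit 17 = 1  t=0,i=7
  #.... -> .   bit 16 = 0  t=2,i=9
  .#### -> .   bit 15 = 0  t=1,i=11
  .###. -> .   bit 14 = 0  t=0,i=4
  .##.# -> .   bit 13 = 0  t=1,i=0
  .##.. -> .   bit 12 = 0  t=0,i=14
  .#.## -> #   bit 11 = 1  t=0,i=2
  .#.#. -> #   bit 10 = 1  t=2,i=14
  .#..# -> #   bit 9 = 1  t=0,i=18
  .#... -> #   bit 8 = 1  t=0,i=10
  ..### -> #   bit 7 = 1  t=2,i=2
  ..##. -> #   bit 6 = 1  t=0,i=13
  ..#.# -> .   bit 5 = 0  t=0,i=1
  ..#.. -> .   bit 4 = 0  t=0,i=9
  ...## -> #   bit 3 = 1  t=0,i=12
  ...#. -> #   bit 2 = 1  t=0,i=8
  ....# -> .   bit 1 = 0  t=2,i=11
  ..... -> #   bit 0 = 1  t=2,i=10
  bits 10110000010101100000111111001101 = 2958430157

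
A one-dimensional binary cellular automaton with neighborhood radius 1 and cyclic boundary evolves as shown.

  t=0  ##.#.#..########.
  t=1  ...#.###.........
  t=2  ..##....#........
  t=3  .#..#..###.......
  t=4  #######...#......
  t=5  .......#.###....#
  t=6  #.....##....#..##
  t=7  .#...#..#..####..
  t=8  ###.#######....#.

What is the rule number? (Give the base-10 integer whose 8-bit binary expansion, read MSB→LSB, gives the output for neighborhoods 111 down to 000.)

  [7] ### => .  t=0,i=9
  [6] ##. => .  t=0,i=1
  [5] #.# => .  t=0,i=2
  [4] #.. => #  t=0,i=6
  [3] .## => .  t=0,i=0
  [2] .#. => #  t=0,i=3
  [1] ..# => #  t=0,i=7
  [0] ... => .  t=1,i=0
  bits 00010110 = 22

22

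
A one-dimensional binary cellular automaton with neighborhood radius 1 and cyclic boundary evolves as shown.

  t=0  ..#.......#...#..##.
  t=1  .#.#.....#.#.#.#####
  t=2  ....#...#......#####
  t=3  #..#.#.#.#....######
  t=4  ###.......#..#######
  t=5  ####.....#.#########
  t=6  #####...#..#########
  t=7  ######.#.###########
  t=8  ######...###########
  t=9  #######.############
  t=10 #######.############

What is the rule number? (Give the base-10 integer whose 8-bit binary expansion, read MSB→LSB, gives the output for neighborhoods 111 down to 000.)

  nb ###: next=#  (t=1,i=16, bit7=1)
  nb ##.: next=#  (t=0,i=18, bit6=1)
  nb #.#: next=.  (t=1,i=0, bit5=0)
  nb #..: next=#  (t=0,i=3, bit4=1)
  nb .##: next=#  (t=0,i=17, bit3=1)
  nb .#.: next=.  (t=0,i=2, bit2=0)
  nb ..#: next=#  (t=0,i=1, bit1=1)
  nb ...: next=.  (t=0,i=0, bit0=0)
  bits 11011010 = 218

218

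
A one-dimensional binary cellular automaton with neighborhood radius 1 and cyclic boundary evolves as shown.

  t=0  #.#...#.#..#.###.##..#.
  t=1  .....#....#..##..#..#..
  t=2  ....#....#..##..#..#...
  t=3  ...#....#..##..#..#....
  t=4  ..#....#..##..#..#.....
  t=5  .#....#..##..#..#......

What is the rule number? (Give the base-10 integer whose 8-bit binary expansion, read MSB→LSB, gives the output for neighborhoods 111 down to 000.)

138

  ### -> #   bit 7 = 1  t=0,i=14
  ##. -> .   bit 6 = 0  t=0,i=15
  #.# -> .   bit 5 = 0  t=0,i=1
  #.. -> .   bit 4 = 0  t=0,i=3
  .## -> #   bit 3 = 1  t=0,i=13
  .#. -> .   bit 2 = 0  t=0,i=0
  ..# -> #   bit 1 = 1  t=0,i=5
  ... -> .   bit 0 = 0  t=0,i=4
  bits 10001010 = 138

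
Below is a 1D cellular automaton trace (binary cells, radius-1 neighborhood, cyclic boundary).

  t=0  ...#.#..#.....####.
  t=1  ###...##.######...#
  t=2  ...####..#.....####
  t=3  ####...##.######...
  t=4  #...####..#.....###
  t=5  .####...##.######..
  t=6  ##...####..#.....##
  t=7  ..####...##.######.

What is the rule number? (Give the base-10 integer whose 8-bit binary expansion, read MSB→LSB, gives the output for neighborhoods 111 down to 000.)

  [7] ### => .  t=0,i=15
  [6] ##. => .  t=0,i=17
  [5] #.# => .  t=0,i=4
  [4] #.. => #  t=0,i=6
  [3] .## => #  t=0,i=14
  [2] .#. => .  t=0,i=3
  [1] ..# => #  t=0,i=2
  [0] ... => #  t=0,i=0
  bits 00011011 = 27

27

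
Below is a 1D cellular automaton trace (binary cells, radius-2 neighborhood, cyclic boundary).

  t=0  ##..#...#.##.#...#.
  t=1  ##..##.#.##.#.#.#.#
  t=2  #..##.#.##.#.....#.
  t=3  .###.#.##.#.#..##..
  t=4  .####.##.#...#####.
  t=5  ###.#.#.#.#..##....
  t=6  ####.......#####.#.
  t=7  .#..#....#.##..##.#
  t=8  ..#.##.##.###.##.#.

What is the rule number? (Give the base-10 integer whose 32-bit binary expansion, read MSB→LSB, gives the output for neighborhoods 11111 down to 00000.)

625531862

  ##### -> .   bit 31 = 0  t=4,i=15
  ####. -> .   bit 30 = 0  t=4,i=3
  ###.# -> #   bit 29 = 1  t=3,i=3
  ###.. -> .   bit 28 = 0  t=1,i=1
  ##.## -> .   bit 27 = 0  t=4,i=5
  ##.#. -> #   bit 26 = 1  t=0,i=12
  ##..# -> .   bit 25 = 0  t=0,i=2
  ##... -> #   bit 24 = 1  t=3,i=17
  #.### -> .   bit 23 = 0  t=1,i=18
  #.##. -> #   bit 22 = 1  t=0,i=0
  #.#.# -> .   bit 21 = 0  t=1,i=7
  #.#.. -> .   bit 20 = 0  t=0,i=13
  #..## -> #   bit 19 = 1  t=1,i=3
  #..#. -> .   bit 18 = 0  t=0,i=3
  #...# -> .   bit 17 = 0  t=0,i=6
  #.... -> .   bit 16 = 0  t=2,i=13
  .#### -> #   bit 15 = 1  t=4,i=2
  .###. -> #   bit 14 = 1  t=1,i=0
  .##.# -> .   bit 13 = 0  t=0,i=11
  .##.. -> #   bit 12 = 1  t=0,i=1
  .#.## -> #   bit 11 = 1  t=0,i=9
  .#.#. -> .   bit 10 = 0  t=1,i=13
  .#..# -> #   bit 9 = 1  t=2,i=1
  .#... -> #   bit 8 = 1  t=0,i=5
  ..### -> #   bit 7 = 1  t=3,i=1
  ..##. -> #   bit 6 = 1  t=1,i=4
  ..#.# -> .   bit 5 = 0  t=0,i=8
  ..#.. -> #   bit 4 = 1  t=0,i=4
  ...## -> .   bit 3 = 0  t=3,i=0
  ...#. -> #   bit 2 = 1  t=0,i=7
  ....# -> #   bit 1 = 1  t=2,i=15
  ..... -> .   bit 0 = 0  t=2,i=14
  bits 00100101010010001101101111010110 = 625531862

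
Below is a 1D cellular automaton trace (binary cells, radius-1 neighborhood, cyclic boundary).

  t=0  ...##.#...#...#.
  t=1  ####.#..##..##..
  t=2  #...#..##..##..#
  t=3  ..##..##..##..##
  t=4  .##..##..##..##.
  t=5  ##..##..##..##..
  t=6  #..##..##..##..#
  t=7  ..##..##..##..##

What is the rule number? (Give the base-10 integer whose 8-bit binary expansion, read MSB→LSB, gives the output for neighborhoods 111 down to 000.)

43

  [7] ### => .  t=1,i=1
  [6] ##. => .  t=0,i=4
  [5] #.# => #  t=0,i=5
  [4] #.. => .  t=0,i=7
  [3] .## => #  t=0,i=3
  [2] .#. => .  t=0,i=6
  [1] ..# => #  t=0,i=2
  [0] ... => #  t=0,i=0
  bits 00101011 = 43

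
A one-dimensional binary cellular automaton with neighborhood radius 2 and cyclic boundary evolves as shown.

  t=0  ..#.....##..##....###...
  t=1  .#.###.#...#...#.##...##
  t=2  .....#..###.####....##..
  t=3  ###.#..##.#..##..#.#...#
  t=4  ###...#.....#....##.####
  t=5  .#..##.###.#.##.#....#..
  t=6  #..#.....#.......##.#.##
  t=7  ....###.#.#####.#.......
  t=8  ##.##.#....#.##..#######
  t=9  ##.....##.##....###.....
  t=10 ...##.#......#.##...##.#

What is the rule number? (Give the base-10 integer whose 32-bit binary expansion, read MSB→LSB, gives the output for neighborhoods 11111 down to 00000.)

1611367853

  ##### -> .   bit 31 = 0  t=4,i=0
  ####. -> #   bit 30 = 1  t=2,i=14
  ###.# -> #   bit 29 = 1  t=1,i=5
  ###.. -> .   bit 28 = 0  t=0,i=20
  ##.## -> .   bit 27 = 0  t=2,i=11
  ##.#. -> .   bit 26 = 0  t=1,i=0
  ##..# -> .   bit 25 = 0  t=0,i=10
  ##... -> .   bit 24 = 0  t=0,i=14
  #.### -> .   bit 23 = 0  t=1,i=3
  #.##. -> .   bit 22 = 0  t=1,i=17
  #.#.# -> .   bit 21 = 0  t=1,i=1
  #.#.. -> .   bit 20 = 0  t=1,i=7
  #..## -> #   bit 19 = 1  t=0,i=11
  #..#. -> .   bit 18 = 0  t=3,i=16
  #...# -> #   bit 17 = 1  t=1,i=9
  #.... -> #   bit 16 = 1  t=0,i=4
  .#### -> #   bit 15 = 1  t=2,i=13
  .###. -> .   bit 14 = 0  t=0,i=19
  .##.# -> .   bit 13 = 0  t=1,i=23
  .##.. -> .   bit 12 = 0  t=0,i=9
  .#.## -> .   bit 11 = 0  t=1,i=2
  .#.#. -> #   bit 10 = 1  t=3,i=18
  .#..# -> .   bit 9 = 0  t=2,i=6
  .#... -> #   bit 8 = 1  t=0,i=3
  ..### -> #   bit 7 = 1  t=0,i=18
  ..##. -> .   bit 6 = 0  t=0,i=8
  ..#.# -> #   bit 5 = 1  t=1,i=15
  ..#.. -> .   bit 4 = 0  t=0,i=2
  ...## -> #   bit 3 = 1  t=0,i=7
  ...#. -> #   bit 2 = 1  t=0,i=1
  ....# -> .   bit 1 = 0  t=0,i=0
  ..... -> #   bit 0 = 1  t=0,i=5
  bits 01100000000010111000010110101101 = 1611367853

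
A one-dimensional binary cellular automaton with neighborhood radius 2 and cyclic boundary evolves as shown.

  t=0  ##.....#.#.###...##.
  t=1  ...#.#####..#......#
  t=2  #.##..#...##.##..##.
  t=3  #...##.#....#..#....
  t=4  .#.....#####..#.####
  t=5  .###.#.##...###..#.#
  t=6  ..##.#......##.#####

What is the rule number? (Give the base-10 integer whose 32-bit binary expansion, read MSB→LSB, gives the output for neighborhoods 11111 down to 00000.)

708167078

  ##### -> .   bit 31 = 0  t=1,i=7
  ####. -> .   bit 30 = 0  t=1,i=8
  ###.# -> #   bit 29 = 1  t=4,i=19
  ###.. -> .   bit 28 = 0  t=0,i=13
  ##.## -> #   bit 27 = 1  t=0,i=19
  ##.#. -> .   bit 26 = 0  t=2,i=19
  ##..# -> #   bit 25 = 1  t=1,i=10
  ##... -> .   bit 24 = 0  t=0,i=2
  #.### -> .   bit 23 = 0  t=0,i=11
  #.##. -> .   bit 22 = 0  t=0,i=0
  #.#.# -> #   bit 21 = 1  t=0,i=9
  #.#.. -> #   bit 20 = 1  t=3,i=7
  #..## -> .   bit 19 = 0  t=2,i=16
  #..#. -> #   bit 18 = 1  t=1,i=11
  #...# -> .   bit 17 = 0  t=0,i=15
  #.... -> #   bit 16 = 1  t=0,i=3
  .#### -> #   bit 15 = 1  t=1,i=6
  .###. -> #   bit 14 = 1  t=0,i=12
  .##.# -> .   bit 13 = 0  t=0,i=18
  .##.. -> .   bit 12 = 0  t=0,i=1
  .#.## -> .   bit 11 = 0  t=0,i=10
  .#.#. -> #   bit 10 = 1  t=0,i=8
  .#..# -> .   bit 9 = 0  t=3,i=13
  .#... -> #   bit 8 = 1  t=1,i=0
  ..### -> #   bit 7 = 1  t=4,i=7
  ..##. -> .   bit 6 = 0  t=0,i=17
  ..#.# -> #   bit 5 = 1  t=0,i=7
  ..#.. -> .   bit 4 = 0  t=1,i=12
  ...## -> .   bit 3 = 0  t=0,i=16
  ...#. -> #   bit 2 = 1  t=0,i=6
  ....# -> #   bit 1 = 1  t=0,i=5
  ..... -> .   bit 0 = 0  t=0,i=4
  bits 00101010001101011100010110100110 = 708167078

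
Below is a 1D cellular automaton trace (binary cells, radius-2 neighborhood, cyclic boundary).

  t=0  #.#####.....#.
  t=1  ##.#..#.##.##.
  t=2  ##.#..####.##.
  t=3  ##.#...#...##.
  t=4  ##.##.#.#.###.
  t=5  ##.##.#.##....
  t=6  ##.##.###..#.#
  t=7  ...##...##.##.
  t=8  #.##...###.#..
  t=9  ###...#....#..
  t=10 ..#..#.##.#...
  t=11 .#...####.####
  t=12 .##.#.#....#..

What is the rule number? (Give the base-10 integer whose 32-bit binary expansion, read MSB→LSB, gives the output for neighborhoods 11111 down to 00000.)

  #####|.  b31=0 t=0,i=4
  ####.|.  b30=0 t=0,i=5
  ###.#|.  b29=0 t=2,i=9
  ###..|#  b28=1 t=0,i=6
  ##.##|.  b27=0 t=1,i=10
  ##.#.|.  b26=0 t=1,i=2
  ##..#|#  b25=1 t=6,i=9
  ##...|.  b24=0 t=0,i=7
  #.###|.  b23=0 t=0,i=2
  #.##.|#  b22=1 t=1,i=0
  #.#.#|#  b21=1 t=0,i=0
  #.#..|#  b20=1 t=1,i=3
  #..##|.  b19=0 t=2,i=5
  #..#.|.  b18=0 t=1,i=5
  #...#|.  b17=0 t=3,i=5
  #....|#  b16=1 t=0,i=8
  .####|#  b15=1 t=0,i=3
  .###.|.  b14=0 t=4,i=11
  .##.#|#  b13=1 t=1,i=1
  .##..|.  b12=0 t=5,i=9
  .#.##|#  b11=1 t=0,i=1
  .#.#.|.  b10=0 t=0,i=13
  .#..#|.  b9=0 t=1,i=4
  .#...|#  b8=1 t=3,i=4
  ..###|.  b7=0 t=2,i=6
  ..##.|#  b6=1 t=3,i=11
  ..#.#|#  b5=1 t=0,i=12
  ..#..|.  b4=0 t=3,i=7
  ...##|#  b3=1 t=3,i=10
  ...#.|#  b2=1 t=0,i=11
  ....#|.  b1=0 t=0,i=10
  .....|#  b0=1 t=0,i=9
  bits 00010010011100011010100101101101 = 309438829

309438829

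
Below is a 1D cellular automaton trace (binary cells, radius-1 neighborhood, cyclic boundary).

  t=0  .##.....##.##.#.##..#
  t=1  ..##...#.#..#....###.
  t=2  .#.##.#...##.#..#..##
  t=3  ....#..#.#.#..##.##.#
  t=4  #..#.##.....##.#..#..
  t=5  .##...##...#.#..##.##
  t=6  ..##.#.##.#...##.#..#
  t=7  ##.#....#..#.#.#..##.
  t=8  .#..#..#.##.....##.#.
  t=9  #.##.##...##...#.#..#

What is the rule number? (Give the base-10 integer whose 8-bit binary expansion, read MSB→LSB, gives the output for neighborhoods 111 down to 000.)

  [7] ### => .  t=1,i=18
  [6] ##. => #  t=0,i=2
  [5] #.# => .  t=0,i=0
  [4] #.. => #  t=0,i=3
  [3] .## => .  t=0,i=1
  [2] .#. => .  t=0,i=14
  [1] ..# => #  t=0,i=7
  [0] ... => .  t=0,i=4
  bits 01010010 = 82

82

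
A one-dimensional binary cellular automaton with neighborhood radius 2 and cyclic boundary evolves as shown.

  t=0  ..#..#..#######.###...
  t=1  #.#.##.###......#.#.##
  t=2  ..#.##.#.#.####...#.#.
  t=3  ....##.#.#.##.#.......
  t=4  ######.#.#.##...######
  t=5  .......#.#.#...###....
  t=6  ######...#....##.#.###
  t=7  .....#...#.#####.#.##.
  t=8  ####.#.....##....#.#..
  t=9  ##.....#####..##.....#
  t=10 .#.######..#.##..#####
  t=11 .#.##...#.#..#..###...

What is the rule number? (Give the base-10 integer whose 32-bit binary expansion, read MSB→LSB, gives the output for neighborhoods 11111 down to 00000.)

  [31] ##### => .  t=0,i=10
  [30] ####. => .  t=0,i=13
  [29] ###.# => .  t=0,i=14
  [28] ###.. => #  t=0,i=18
  [27] ##.## => .  t=0,i=15
  [26] ##.#. => .  t=1,i=1
  [25] ##..# => .  t=9,i=12
  [24] ##... => .  t=0,i=19
  [23] #.### => #  t=0,i=16
  [22] #.##. => #  t=1,i=4
  [21] #.#.# => #  t=1,i=2
  [20] #.#.. => .  t=2,i=20
  [19] #..## => #  t=0,i=7
  [18] #..#. => #  t=0,i=4
  [17] #...# => .  t=2,i=0
  [16] #.... => #  t=0,i=20
  [15] .#### => #  t=0,i=9
  [14] .###. => .  t=0,i=17
  [13] .##.# => #  t=1,i=5
  [12] .##.. => .  t=4,i=12
  [11] .#.## => .  t=1,i=3
  [10] .#.#. => .  t=1,i=17
  [9] .#..# => .  t=0,i=3
  [8] .#... => .  t=2,i=21
  [7] ..### => #  t=0,i=8
  [6] ..##. => #  t=3,i=4
  [5] ..#.# => .  t=1,i=16
  [4] ..#.. => #  t=0,i=2
  [3] ...## => #  t=3,i=3
  [2] ...#. => .  t=0,i=1
  [1] ....# => #  t=0,i=0
  [0] ..... => #  t=0,i=21
  bits 00010000111011011010000011011011 = 284008667

284008667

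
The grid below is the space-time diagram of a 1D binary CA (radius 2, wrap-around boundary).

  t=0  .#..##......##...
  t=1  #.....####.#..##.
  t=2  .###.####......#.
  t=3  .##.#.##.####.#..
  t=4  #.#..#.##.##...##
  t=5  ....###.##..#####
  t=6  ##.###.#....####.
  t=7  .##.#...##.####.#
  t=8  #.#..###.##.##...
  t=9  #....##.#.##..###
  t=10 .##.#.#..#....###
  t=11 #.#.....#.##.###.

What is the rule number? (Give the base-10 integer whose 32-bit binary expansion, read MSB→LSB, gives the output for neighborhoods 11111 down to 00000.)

3372738989

  #####|#  b31=1 t=5,i=14
  ####.|#  b30=1 t=1,i=8
  ###.#|.  b29=0 t=1,i=9
  ###..|.  b28=0 t=2,i=8
  ##.##|#  b27=1 t=2,i=4
  ##.#.|.  b26=0 t=1,i=10
  ##..#|.  b25=0 t=5,i=10
  ##...|#  b24=1 t=0,i=6
  #.###|.  b23=0 t=2,i=5
  #.##.|.  b22=0 t=3,i=6
  #.#.#|.  b21=0 t=3,i=4
  #.#..|.  b20=0 t=1,i=0
  #..##|.  b19=0 t=0,i=3
  #..#.|#  b18=1 t=4,i=4
  #...#|#  b17=1 t=3,i=16
  #....|#  b16=1 t=0,i=7
  .####|#  b15=1 t=1,i=7
  .###.|#  b14=1 t=2,i=2
  .##.#|#  b13=1 t=1,i=15
  .##..|.  b12=0 t=0,i=5
  .#.##|#  b11=1 t=3,i=5
  .#.#.|.  b10=0 t=8,i=1
  .#..#|.  b9=0 t=0,i=2
  .#...|#  b8=1 t=1,i=1
  ..###|#  b7=1 t=1,i=6
  ..##.|.  b6=0 t=0,i=4
  ..#.#|#  b5=1 t=4,i=5
  ..#..|.  b4=0 t=0,i=1
  ...##|#  b3=1 t=0,i=11
  ...#.|#  b2=1 t=0,i=0
  ....#|.  b1=0 t=0,i=10
  .....|#  b0=1 t=0,i=8
  bits 11001001000001111110100110101101 = 3372738989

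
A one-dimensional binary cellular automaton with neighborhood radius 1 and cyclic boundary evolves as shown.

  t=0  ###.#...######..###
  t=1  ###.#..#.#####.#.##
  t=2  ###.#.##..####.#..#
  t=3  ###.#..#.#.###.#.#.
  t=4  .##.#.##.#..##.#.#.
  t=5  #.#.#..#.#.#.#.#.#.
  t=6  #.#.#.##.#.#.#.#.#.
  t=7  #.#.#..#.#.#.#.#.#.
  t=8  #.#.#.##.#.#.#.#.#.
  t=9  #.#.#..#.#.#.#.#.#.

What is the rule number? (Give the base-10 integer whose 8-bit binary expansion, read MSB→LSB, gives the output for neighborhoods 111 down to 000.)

  ###|#  b7=1 t=0,i=0
  ##.|#  b6=1 t=0,i=2
  #.#|.  b5=0 t=0,i=3
  #..|.  b4=0 t=0,i=5
  .##|.  b3=0 t=0,i=8
  .#.|#  b2=1 t=0,i=4
  ..#|#  b1=1 t=0,i=7
  ...|.  b0=0 t=0,i=6
  bits 11000110 = 198

198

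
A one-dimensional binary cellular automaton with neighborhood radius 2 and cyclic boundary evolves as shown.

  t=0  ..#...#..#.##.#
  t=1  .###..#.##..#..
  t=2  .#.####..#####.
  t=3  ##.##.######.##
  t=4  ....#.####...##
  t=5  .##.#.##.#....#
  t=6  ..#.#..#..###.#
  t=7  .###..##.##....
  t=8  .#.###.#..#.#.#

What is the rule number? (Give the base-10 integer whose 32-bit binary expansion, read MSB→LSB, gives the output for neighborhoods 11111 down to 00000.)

2460857778

  ##### -> #   bit 31 = 1  t=2,i=11
  ####. -> .   bit 30 = 0  t=2,i=5
  ###.# -> .   bit 29 = 0  t=3,i=1
  ###.. -> #   bit 28 = 1  t=1,i=3
  ##.## -> .   bit 27 = 0  t=3,i=2
  ##.#. -> .   bit 26 = 0  t=0,i=13
  ##..# -> #   bit 25 = 1  t=1,i=4
  ##... -> .   bit 24 = 0  t=4,i=0
  #.### -> #   bit 23 = 1  t=2,i=3
  #.##. -> .   bit 22 = 0  t=0,i=11
  #.#.# -> #   bit 21 = 1  t=5,i=4
  #.#.. -> .   bit 20 = 0  t=0,i=14
  #..## -> #   bit 19 = 1  t=2,i=8
  #..#. -> #   bit 18 = 1  t=0,i=1
  #...# -> .   bit 17 = 0  t=0,i=4
  #.... -> #   bit 16 = 1  t=4,i=1
  .#### -> #   bit 15 = 1  t=2,i=4
  .###. -> .   bit 14 = 0  t=1,i=2
  .##.# -> #   bit 13 = 1  t=0,i=12
  .##.. -> #   bit 12 = 1  t=1,i=9
  .#.## -> .   bit 11 = 0  t=0,i=10
  .#.#. -> #   bit 10 = 1  t=6,i=3
  .#..# -> .   bit 9 = 0  t=0,i=0
  .#... -> #   bit 8 = 1  t=0,i=3
  ..### -> #   bit 7 = 1  t=1,i=1
  ..##. -> .   bit 6 = 0  t=4,i=13
  ..#.# -> #   bit 5 = 1  t=0,i=9
  ..#.. -> #   bit 4 = 1  t=0,i=2
  ...## -> .   bit 3 = 0  t=1,i=0
  ...#. -> .   bit 2 = 0  t=0,i=5
  ....# -> #   bit 1 = 1  t=4,i=2
  ..... -> .   bit 0 = 0  t=7,i=13
  bits 10010010101011011011010110110010 = 2460857778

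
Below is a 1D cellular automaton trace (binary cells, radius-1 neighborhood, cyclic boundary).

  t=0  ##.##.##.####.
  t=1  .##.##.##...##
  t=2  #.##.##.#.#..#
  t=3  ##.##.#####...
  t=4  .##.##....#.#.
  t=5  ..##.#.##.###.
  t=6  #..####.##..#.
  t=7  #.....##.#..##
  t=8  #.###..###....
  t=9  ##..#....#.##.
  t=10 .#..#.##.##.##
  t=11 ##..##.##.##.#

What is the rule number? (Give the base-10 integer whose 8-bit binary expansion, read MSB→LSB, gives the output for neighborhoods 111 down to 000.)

  nb ###: next=.  (t=0,i=10, bit7=0)
  nb ##.: next=#  (t=0,i=1, bit6=1)
  nb #.#: next=#  (t=0,i=2, bit5=1)
  nb #..: next=.  (t=1,i=9, bit4=0)
  nb .##: next=.  (t=0,i=0, bit3=0)
  nb .#.: next=#  (t=2,i=8, bit2=1)
  nb ..#: next=.  (t=1,i=11, bit1=0)
  nb ...: next=#  (t=1,i=10, bit0=1)
  bits 01100101 = 101

101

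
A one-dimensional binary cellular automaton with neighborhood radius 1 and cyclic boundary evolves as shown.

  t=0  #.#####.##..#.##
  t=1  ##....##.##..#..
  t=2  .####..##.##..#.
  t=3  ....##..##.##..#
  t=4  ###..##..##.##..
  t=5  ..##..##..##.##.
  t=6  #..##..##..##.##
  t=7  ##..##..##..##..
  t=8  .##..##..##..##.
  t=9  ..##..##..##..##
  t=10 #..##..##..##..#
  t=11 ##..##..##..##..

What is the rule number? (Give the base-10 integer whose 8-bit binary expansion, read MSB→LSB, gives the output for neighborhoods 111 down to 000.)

113

  [7] ### => .  t=0,i=3
  [6] ##. => #  t=0,i=0
  [5] #.# => #  t=0,i=1
  [4] #.. => #  t=0,i=10
  [3] .## => .  t=0,i=2
  [2] .#. => .  t=0,i=12
  [1] ..# => .  t=0,i=11
  [0] ... => #  t=1,i=3
  bits 01110001 = 113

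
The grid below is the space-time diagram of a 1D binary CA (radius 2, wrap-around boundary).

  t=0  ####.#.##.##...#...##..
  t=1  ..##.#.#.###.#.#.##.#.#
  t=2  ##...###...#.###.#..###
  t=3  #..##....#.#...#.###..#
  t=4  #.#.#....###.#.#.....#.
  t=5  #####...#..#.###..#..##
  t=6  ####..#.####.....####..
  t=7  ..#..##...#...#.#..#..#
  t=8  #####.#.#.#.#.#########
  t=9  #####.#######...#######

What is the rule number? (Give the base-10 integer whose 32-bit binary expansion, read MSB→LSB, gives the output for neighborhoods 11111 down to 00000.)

3900577337

  #####|#  b31=1 t=2,i=22
  ####.|#  b30=1 t=0,i=2
  ###.#|#  b29=1 t=0,i=3
  ###..|.  b28=0 t=2,i=1
  ##.##|#  b27=1 t=0,i=9
  ##.#.|.  b26=0 t=0,i=4
  ##..#|.  b25=0 t=0,i=21
  ##...|.  b24=0 t=0,i=12
  #.###|.  b23=0 t=1,i=9
  #.##.|#  b22=1 t=0,i=7
  #.#.#|#  b21=1 t=0,i=5
  #.#..|#  b20=1 t=1,i=22
  #..##|#  b19=1 t=0,i=22
  #..#.|#  b18=1 t=5,i=10
  #...#|#  b17=1 t=0,i=13
  #....|.  b16=0 t=3,i=6
  .####|.  b15=0 t=0,i=1
  .###.|.  b14=0 t=1,i=10
  .##.#|.  b13=0 t=0,i=8
  .##..|#  b12=1 t=0,i=11
  .#.##|.  b11=0 t=0,i=6
  .#.#.|#  b10=1 t=1,i=6
  .#..#|#  b9=1 t=1,i=0
  .#...|.  b8=0 t=0,i=16
  ..###|.  b7=0 t=0,i=0
  ..##.|.  b6=0 t=0,i=19
  ..#.#|#  b5=1 t=2,i=11
  ..#..|#  b4=1 t=0,i=15
  ...##|#  b3=1 t=0,i=18
  ...#.|.  b2=0 t=0,i=14
  ....#|.  b1=0 t=3,i=7
  .....|#  b0=1 t=4,i=18
  bits 11101000011111100001011000111001 = 3900577337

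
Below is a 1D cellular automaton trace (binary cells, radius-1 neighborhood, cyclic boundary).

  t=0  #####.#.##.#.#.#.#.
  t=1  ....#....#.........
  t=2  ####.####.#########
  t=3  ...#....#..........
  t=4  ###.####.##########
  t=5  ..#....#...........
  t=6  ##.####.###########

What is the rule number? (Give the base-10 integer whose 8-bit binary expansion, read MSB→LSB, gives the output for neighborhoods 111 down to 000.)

  ###|.  b7=0 t=0,i=1
  ##.|#  b6=1 t=0,i=4
  #.#|.  b5=0 t=0,i=5
  #..|#  b4=1 t=1,i=5
  .##|.  b3=0 t=0,i=0
  .#.|.  b2=0 t=0,i=6
  ..#|#  b1=1 t=1,i=3
  ...|#  b0=1 t=1,i=0
  bits 01010011 = 83

83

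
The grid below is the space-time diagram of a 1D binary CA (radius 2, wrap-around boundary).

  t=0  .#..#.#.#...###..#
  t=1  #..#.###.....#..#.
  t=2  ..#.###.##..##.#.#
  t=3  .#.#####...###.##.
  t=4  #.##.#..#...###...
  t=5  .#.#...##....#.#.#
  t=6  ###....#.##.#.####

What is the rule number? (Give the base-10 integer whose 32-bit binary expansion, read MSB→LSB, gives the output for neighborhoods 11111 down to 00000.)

2846714964

  ##### -> #   bit 31 = 1  t=3,i=5
  ####. -> .   bit 30 = 0  t=3,i=6
  ###.# -> #   bit 29 = 1  t=2,i=6
  ###.. -> .   bit 28 = 0  t=0,i=14
  ##.## -> #   bit 27 = 1  t=2,i=7
  ##.#. -> .   bit 26 = 0  t=2,i=14
  ##..# -> .   bit 25 = 0  t=0,i=15
  ##... -> #   bit 24 = 1  t=1,i=8
  #.### -> #   bit 23 = 1  t=1,i=5
  #.##. -> .   bit 22 = 0  t=2,i=8
  #.#.# -> #   bit 21 = 1  t=0,i=6
  #.#.. -> .   bit 20 = 0  t=0,i=1
  #..## -> #   bit 19 = 1  t=2,i=11
  #..#. -> #   bit 18 = 1  t=0,i=3
  #...# -> .   bit 17 = 0  t=0,i=10
  #.... -> #   bit 16 = 1  t=1,i=9
  .#### -> .   bit 15 = 0  t=3,i=4
  .###. -> #   bit 14 = 1  t=0,i=13
  .##.# -> #   bit 13 = 1  t=2,i=13
  .##.. -> .   bit 12 = 0  t=2,i=9
  .#.## -> #   bit 11 = 1  t=1,i=4
  .#.#. -> #   bit 10 = 1  t=0,i=0
  .#..# -> .   bit 9 = 0  t=0,i=2
  .#... -> .   bit 8 = 0  t=0,i=9
  ..### -> .   bit 7 = 0  t=0,i=12
  ..##. -> #   bit 6 = 1  t=2,i=12
  ..#.# -> .   bit 5 = 0  t=0,i=4
  ..#.. -> #   bit 4 = 1  t=1,i=13
  ...## -> .   bit 3 = 0  t=0,i=11
  ...#. -> #   bit 2 = 1  t=1,i=12
  ....# -> .   bit 1 = 0  t=1,i=11
  ..... -> .   bit 0 = 0  t=1,i=10
  bits 10101001101011010110110001010100 = 2846714964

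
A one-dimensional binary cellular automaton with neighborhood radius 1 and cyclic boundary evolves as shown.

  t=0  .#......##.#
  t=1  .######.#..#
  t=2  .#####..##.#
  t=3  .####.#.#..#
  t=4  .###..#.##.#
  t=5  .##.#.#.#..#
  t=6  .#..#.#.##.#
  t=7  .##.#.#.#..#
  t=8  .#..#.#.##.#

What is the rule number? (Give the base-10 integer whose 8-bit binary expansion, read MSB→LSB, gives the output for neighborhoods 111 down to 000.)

  ###|#  b7=1 t=1,i=2
  ##.|.  b6=0 t=0,i=9
  #.#|.  b5=0 t=0,i=0
  #..|#  b4=1 t=0,i=2
  .##|#  b3=1 t=0,i=8
  .#.|#  b2=1 t=0,i=1
  ..#|.  b1=0 t=0,i=7
  ...|#  b0=1 t=0,i=3
  bits 10011101 = 157

157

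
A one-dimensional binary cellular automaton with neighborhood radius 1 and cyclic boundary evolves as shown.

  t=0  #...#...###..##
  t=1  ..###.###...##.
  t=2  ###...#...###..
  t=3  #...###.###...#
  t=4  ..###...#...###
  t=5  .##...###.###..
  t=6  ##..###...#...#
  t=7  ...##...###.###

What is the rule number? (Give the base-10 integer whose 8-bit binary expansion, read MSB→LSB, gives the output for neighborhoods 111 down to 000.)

  nb ###: next=.  (t=0,i=9, bit7=0)
  nb ##.: next=.  (t=0,i=0, bit6=0)
  nb #.#: next=.  (t=1,i=5, bit5=0)
  nb #..: next=.  (t=0,i=1, bit4=0)
  nb .##: next=#  (t=0,i=8, bit3=1)
  nb .#.: next=#  (t=0,i=4, bit2=1)
  nb ..#: next=#  (t=0,i=3, bit1=1)
  nb ...: next=#  (t=0,i=2, bit0=1)
  bits 00001111 = 15

15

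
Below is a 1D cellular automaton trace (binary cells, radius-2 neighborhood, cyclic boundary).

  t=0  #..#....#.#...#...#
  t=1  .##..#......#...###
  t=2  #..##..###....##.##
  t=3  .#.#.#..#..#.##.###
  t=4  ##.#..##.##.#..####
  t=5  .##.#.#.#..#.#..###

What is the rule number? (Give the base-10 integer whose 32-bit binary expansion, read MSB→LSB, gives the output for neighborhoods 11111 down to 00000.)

2930231881

  nb #####: next=#  (t=4,i=17, bit31=1)
  nb ####.: next=.  (t=4,i=0, bit30=0)
  nb ###.#: next=#  (t=1,i=18, bit29=1)
  nb ###..: next=.  (t=2,i=0, bit28=0)
  nb ##.##: next=#  (t=1,i=0, bit27=1)
  nb ##.#.: next=#  (t=3,i=0, bit26=1)
  nb ##..#: next=#  (t=0,i=1, bit25=1)
  nb ##...: next=.  (t=2,i=10, bit24=0)
  nb #.###: next=#  (t=2,i=17, bit23=1)
  nb #.##.: next=.  (t=1,i=1, bit22=0)
  nb #.#.#: next=#  (t=3,i=1, bit21=1)
  nb #.#..: next=.  (t=0,i=10, bit20=0)
  nb #..##: next=.  (t=2,i=2, bit19=0)
  nb #..#.: next=#  (t=0,i=2, bit18=1)
  nb #...#: next=#  (t=0,i=12, bit17=1)
  nb #....: next=#  (t=0,i=5, bit16=1)
  nb .####: next=#  (t=4,i=16, bit15=1)
  nb .###.: next=#  (t=1,i=17, bit14=1)
  nb .##.#: next=.  (t=2,i=15, bit13=0)
  nb .##..: next=.  (t=0,i=0, bit12=0)
  nb .#.##: next=#  (t=3,i=12, bit11=1)
  nb .#.#.: next=.  (t=0,i=9, bit10=0)
  nb .#..#: next=#  (t=3,i=6, bit9=1)
  nb .#...: next=.  (t=0,i=4, bit8=0)
  nb ..###: next=.  (t=1,i=16, bit7=0)
  nb ..##.: next=#  (t=0,i=18, bit6=1)
  nb ..#.#: next=.  (t=0,i=8, bit5=0)
  nb ..#..: next=.  (t=0,i=3, bit4=0)
  nb ...##: next=#  (t=0,i=17, bit3=1)
  nb ...#.: next=.  (t=0,i=7, bit2=0)
  nb ....#: next=.  (t=0,i=6, bit1=0)
  nb .....: next=#  (t=1,i=8, bit0=1)
  bits 10101110101001111100101001001001 = 2930231881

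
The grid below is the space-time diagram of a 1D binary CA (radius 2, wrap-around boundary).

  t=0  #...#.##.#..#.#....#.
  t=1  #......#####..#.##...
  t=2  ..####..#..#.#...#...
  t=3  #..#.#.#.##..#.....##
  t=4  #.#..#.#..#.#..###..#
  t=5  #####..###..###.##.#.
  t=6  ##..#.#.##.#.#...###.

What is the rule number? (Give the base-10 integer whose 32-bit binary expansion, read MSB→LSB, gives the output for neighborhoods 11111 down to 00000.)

  ##### -> .   bit 31 = 0  t=1,i=9
  ####. -> .   bit 30 = 0  t=1,i=10
  ###.# -> .   bit 29 = 0  t=5,i=14
  ###.. -> #   bit 28 = 1  t=1,i=11
  ##.## -> .   bit 27 = 0  t=5,i=15
  ##.#. -> #   bit 26 = 1  t=0,i=8
  ##..# -> .   bit 25 = 0  t=1,i=12
  ##... -> .   bit 24 = 0  t=1,i=18
  #.### -> #   bit 23 = 1  t=5,i=0
  #.##. -> .   bit 22 = 0  t=0,i=6
  #.#.# -> #   bit 21 = 1  t=3,i=5
  #.#.. -> #   bit 20 = 1  t=0,i=0
  #..## -> #   bit 19 = 1  t=4,i=14
  #..#. -> #   bit 18 = 1  t=0,i=11
  #...# -> .   bit 17 = 0  t=0,i=2
  #.... -> #   bit 16 = 1  t=0,i=16
  .#### -> #   bit 15 = 1  t=1,i=8
  .###. -> #   bit 14 = 1  t=3,i=20
  .##.# -> #   bit 13 = 1  t=0,i=7
  .##.. -> #   bit 12 = 1  t=1,i=17
  .#.## -> .   bit 11 = 0  t=0,i=5
  .#.#. -> .   bit 10 = 0  t=0,i=13
  .#..# -> #   bit 9 = 1  t=0,i=10
  .#... -> .   bit 8 = 0  t=0,i=1
  ..### -> .   bit 7 = 0  t=1,i=7
  ..##. -> .   bit 6 = 0  t=4,i=20
  ..#.# -> .   bit 5 = 0  t=0,i=4
  ..#.. -> .   bit 4 = 0  t=1,i=0
  ...## -> .   bit 3 = 0  t=1,i=6
  ...#. -> .   bit 2 = 0  t=0,i=3
  ....# -> #   bit 1 = 1  t=0,i=17
  ..... -> #   bit 0 = 1  t=1,i=3
  bits 00010100101111011111001000000011 = 347992579

347992579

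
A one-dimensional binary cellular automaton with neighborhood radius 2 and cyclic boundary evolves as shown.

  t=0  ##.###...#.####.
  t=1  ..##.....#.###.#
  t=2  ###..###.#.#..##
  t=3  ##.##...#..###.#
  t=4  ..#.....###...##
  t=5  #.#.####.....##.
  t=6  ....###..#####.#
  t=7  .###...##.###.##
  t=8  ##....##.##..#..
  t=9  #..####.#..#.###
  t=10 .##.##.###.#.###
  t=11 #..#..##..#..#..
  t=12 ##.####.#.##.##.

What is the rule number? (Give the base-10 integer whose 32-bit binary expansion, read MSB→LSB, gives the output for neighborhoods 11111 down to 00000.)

  ##### -> #   bit 31 = 1  t=2,i=0
  ####. -> #   bit 30 = 1  t=0,i=13
  ###.# -> .   bit 29 = 0  t=0,i=14
  ###.. -> .   bit 28 = 0  t=0,i=5
  ##.## -> #   bit 27 = 1  t=0,i=2
  ##.#. -> #   bit 26 = 1  t=1,i=14
  ##..# -> #   bit 25 = 1  t=2,i=3
  ##... -> .   bit 24 = 0  t=0,i=6
  #.### -> #   bit 23 = 1  t=0,i=3
  #.##. -> .   bit 22 = 0  t=0,i=0
  #.#.# -> .   bit 21 = 0  t=2,i=9
  #.#.. -> #   bit 20 = 1  t=1,i=15
  #..## -> #   bit 19 = 1  t=1,i=1
  #..#. -> .   bit 18 = 0  t=4,i=1
  #...# -> .   bit 17 = 0  t=0,i=7
  #.... -> #   bit 16 = 1  t=1,i=5
  .#### -> #   bit 15 = 1  t=0,i=12
  .###. -> .   bit 14 = 0  t=0,i=4
  .##.# -> .   bit 13 = 0  t=0,i=1
  .##.. -> .   bit 12 = 0  t=1,i=3
  .#.## -> .   bit 11 = 0  t=0,i=10
  .#.#. -> .   bit 10 = 0  t=2,i=10
  .#..# -> #   bit 9 = 1  t=1,i=0
  .#... -> .   bit 8 = 0  t=4,i=3
  ..### -> .   bit 7 = 0  t=2,i=5
  ..##. -> #   bit 6 = 1  t=1,i=2
  ..#.# -> #   bit 5 = 1  t=0,i=9
  ..#.. -> #   bit 4 = 1  t=3,i=8
  ...## -> #   bit 3 = 1  t=4,i=7
  ...#. -> .   bit 2 = 0  t=0,i=8
  ....# -> #   bit 1 = 1  t=1,i=7
  ..... -> #   bit 0 = 1  t=1,i=6
  bits 11001110100110011000001001111011 = 3466166907

3466166907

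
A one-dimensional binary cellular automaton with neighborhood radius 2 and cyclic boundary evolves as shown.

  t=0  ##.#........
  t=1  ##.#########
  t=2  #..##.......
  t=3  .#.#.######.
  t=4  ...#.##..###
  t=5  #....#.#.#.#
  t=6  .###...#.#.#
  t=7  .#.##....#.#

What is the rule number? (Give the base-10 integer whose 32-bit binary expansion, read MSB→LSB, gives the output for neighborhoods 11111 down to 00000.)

  #####|.  b31=0 t=1,i=5
  ####.|#  b30=1 t=1,i=0
  ###.#|.  b29=0 t=1,i=1
  ###..|#  b28=1 t=3,i=10
  ##.##|.  b27=0 t=1,i=2
  ##.#.|.  b26=0 t=0,i=2
  ##..#|#  b25=1 t=3,i=11
  ##...|#  b24=1 t=2,i=5
  #.###|#  b23=1 t=1,i=3
  #.##.|#  b22=1 t=4,i=5
  #.#.#|#  b21=1 t=3,i=3
  #.#..|#  b20=1 t=0,i=3
  #..##|.  b19=0 t=2,i=2
  #..#.|.  b18=0 t=3,i=0
  #...#|.  b17=0 t=4,i=1
  #....|#  b16=1 t=0,i=5
  .####|#  b15=1 t=1,i=4
  .###.|.  b14=0 t=4,i=10
  .##.#|#  b13=1 t=0,i=1
  .##..|.  b12=0 t=2,i=4
  .#.##|.  b11=0 t=3,i=4
  .#.#.|.  b10=0 t=3,i=2
  .#..#|#  b9=1 t=2,i=1
  .#...|#  b8=1 t=0,i=4
  ..###|#  b7=1 t=4,i=9
  ..##.|#  b6=1 t=0,i=0
  ..#.#|.  b5=0 t=3,i=1
  ..#..|.  b4=0 t=2,i=0
  ...##|#  b3=1 t=0,i=11
  ...#.|.  b2=0 t=2,i=11
  ....#|#  b1=1 t=0,i=10
  .....|#  b0=1 t=0,i=6
  bits 01010011111100011010001111001011 = 1408345035

1408345035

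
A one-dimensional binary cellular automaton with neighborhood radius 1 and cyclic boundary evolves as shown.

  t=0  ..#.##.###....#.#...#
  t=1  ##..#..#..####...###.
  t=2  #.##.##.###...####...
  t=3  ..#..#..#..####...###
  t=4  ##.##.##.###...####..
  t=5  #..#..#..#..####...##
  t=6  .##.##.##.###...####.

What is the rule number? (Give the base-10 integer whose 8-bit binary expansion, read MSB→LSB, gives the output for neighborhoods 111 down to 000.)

  ### -> .   bit 7 = 0  t=0,i=8
  ##. -> .   bit 6 = 0  t=0,i=5
  #.# -> .   bit 5 = 0  t=0,i=3
  #.. -> #   bit 4 = 1  t=0,i=0
  .## -> #   bit 3 = 1  t=0,i=4
  .#. -> .   bit 2 = 0  t=0,i=2
  ..# -> #   bit 1 = 1  t=0,i=1
  ... -> #   bit 0 = 1  t=0,i=11
  bits 00011011 = 27

27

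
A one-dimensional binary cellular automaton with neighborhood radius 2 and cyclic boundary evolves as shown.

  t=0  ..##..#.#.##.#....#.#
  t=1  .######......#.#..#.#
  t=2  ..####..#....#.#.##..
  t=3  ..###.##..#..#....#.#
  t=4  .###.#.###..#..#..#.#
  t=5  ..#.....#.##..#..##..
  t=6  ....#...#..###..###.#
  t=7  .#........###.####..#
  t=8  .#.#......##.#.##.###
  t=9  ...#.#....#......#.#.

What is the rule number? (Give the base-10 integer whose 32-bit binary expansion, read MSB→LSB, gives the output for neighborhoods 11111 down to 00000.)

  ##### -> #   bit 31 = 1  t=1,i=3
  ####. -> #   bit 30 = 1  t=1,i=5
  ###.# -> .   bit 29 = 0  t=3,i=4
  ###.. -> .   bit 28 = 0  t=1,i=6
  ##.## -> #   bit 27 = 1  t=3,i=5
  ##.#. -> .   bit 26 = 0  t=0,i=12
  ##..# -> #   bit 25 = 1  t=0,i=4
  ##... -> .   bit 24 = 0  t=1,i=7
  #.### -> .   bit 23 = 0  t=1,i=1
  #.##. -> .   bit 22 = 0  t=0,i=10
  #.#.# -> .   bit 21 = 0  t=0,i=8
  #.#.. -> #   bit 20 = 1  t=0,i=13
  #..## -> #   bit 19 = 1  t=0,i=1
  #..#. -> #   bit 18 = 1  t=0,i=5
  #...# -> .   bit 17 = 0  t=6,i=6
  #.... -> #   bit 16 = 1  t=0,i=15
  .#### -> #   bit 15 = 1  t=1,i=2
  .###. -> #   bit 14 = 1  t=3,i=3
  .##.# -> .   bit 13 = 0  t=0,i=11
  .##.. -> #   bit 12 = 1  t=0,i=3
  .#.## -> .   bit 11 = 0  t=0,i=9
  .#.#. -> .   bit 10 = 0  t=0,i=7
  .#..# -> .   bit 9 = 0  t=0,i=0
  .#... -> .   bit 8 = 0  t=0,i=14
  ..### -> #   bit 7 = 1  t=2,i=2
  ..##. -> #   bit 6 = 1  t=0,i=2
  ..#.# -> #   bit 5 = 1  t=0,i=6
  ..#.. -> .   bit 4 = 0  t=2,i=8
  ...## -> .   bit 3 = 0  t=2,i=1
  ...#. -> .   bit 2 = 0  t=0,i=17
  ....# -> .   bit 1 = 0  t=0,i=16
  ..... -> .   bit 0 = 0  t=1,i=9
  bits 11001010000111011101000011100000 = 3390951648

3390951648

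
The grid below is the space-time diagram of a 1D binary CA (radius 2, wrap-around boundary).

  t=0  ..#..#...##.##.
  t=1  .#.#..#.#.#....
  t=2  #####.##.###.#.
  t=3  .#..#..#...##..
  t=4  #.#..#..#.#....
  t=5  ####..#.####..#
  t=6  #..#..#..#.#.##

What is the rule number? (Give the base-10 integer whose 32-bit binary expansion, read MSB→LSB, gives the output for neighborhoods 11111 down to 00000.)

  #####|.  b31=0 t=2,i=2
  ####.|.  b30=0 t=2,i=3
  ###.#|#  b29=1 t=2,i=4
  ###..|#  b28=1 t=5,i=3
  ##.##|.  b27=0 t=0,i=11
  ##.#.|#  b26=1 t=2,i=12
  ##..#|.  b25=0 t=5,i=4
  ##...|.  b24=0 t=0,i=14
  #.###|.  b23=0 t=2,i=0
  #.##.|.  b22=0 t=0,i=12
  #.#.#|.  b21=0 t=1,i=8
  #.#..|#  b20=1 t=1,i=3
  #..##|#  b19=1 t=5,i=13
  #..#.|.  b18=0 t=0,i=4
  #...#|.  b17=0 t=0,i=0
  #....|.  b16=0 t=1,i=12
  .####|#  b15=1 t=2,i=1
  .###.|.  b14=0 t=2,i=10
  .##.#|#  b13=1 t=0,i=10
  .##..|.  b12=0 t=0,i=13
  .#.##|.  b11=0 t=2,i=14
  .#.#.|#  b10=1 t=1,i=2
  .#..#|#  b9=1 t=0,i=3
  .#...|#  b8=1 t=0,i=6
  ..###|#  b7=1 t=5,i=14
  ..##.|.  b6=0 t=0,i=9
  ..#.#|#  b5=1 t=1,i=1
  ..#..|.  b4=0 t=0,i=2
  ...##|#  b3=1 t=0,i=8
  ...#.|#  b2=1 t=0,i=1
  ....#|.  b1=0 t=1,i=14
  .....|#  b0=1 t=1,i=13
  bits 00110100000110001010011110101101 = 874031021

874031021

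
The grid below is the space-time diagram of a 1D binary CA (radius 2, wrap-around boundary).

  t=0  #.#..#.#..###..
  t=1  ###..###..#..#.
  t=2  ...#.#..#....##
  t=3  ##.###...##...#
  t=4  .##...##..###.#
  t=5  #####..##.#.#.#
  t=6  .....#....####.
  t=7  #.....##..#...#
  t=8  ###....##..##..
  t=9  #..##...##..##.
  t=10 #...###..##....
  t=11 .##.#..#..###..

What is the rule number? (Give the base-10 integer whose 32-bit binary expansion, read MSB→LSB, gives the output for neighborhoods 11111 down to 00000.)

728964512

  #####|.  b31=0 t=5,i=1
  ####.|.  b30=0 t=5,i=3
  ###.#|#  b29=1 t=3,i=1
  ###..|.  b28=0 t=0,i=12
  ##.##|#  b27=1 t=3,i=2
  ##.#.|.  b26=0 t=4,i=13
  ##..#|#  b25=1 t=0,i=13
  ##...|#  b24=1 t=2,i=0
  #.###|.  b23=0 t=1,i=0
  #.##.|#  b22=1 t=4,i=1
  #.#.#|#  b21=1 t=4,i=14
  #.#..|#  b20=1 t=0,i=2
  #..##|.  b19=0 t=0,i=9
  #..#.|.  b18=0 t=0,i=4
  #...#|#  b17=1 t=2,i=1
  #....|#  b16=1 t=2,i=10
  .####|.  b15=0 t=5,i=0
  .###.|.  b14=0 t=0,i=11
  .##.#|.  b13=0 t=5,i=8
  .##..|#  b12=1 t=2,i=14
  .#.##|#  b11=1 t=1,i=14
  .#.#.|#  b10=1 t=0,i=1
  .#..#|.  b9=0 t=0,i=3
  .#...|#  b8=1 t=2,i=9
  ..###|#  b7=1 t=0,i=10
  ..##.|.  b6=0 t=2,i=13
  ..#.#|#  b5=1 t=0,i=0
  ..#..|.  b4=0 t=1,i=10
  ...##|.  b3=0 t=2,i=12
  ...#.|.  b2=0 t=2,i=2
  ....#|.  b1=0 t=2,i=11
  .....|.  b0=0 t=6,i=1
  bits 00101011011100110001110110100000 = 728964512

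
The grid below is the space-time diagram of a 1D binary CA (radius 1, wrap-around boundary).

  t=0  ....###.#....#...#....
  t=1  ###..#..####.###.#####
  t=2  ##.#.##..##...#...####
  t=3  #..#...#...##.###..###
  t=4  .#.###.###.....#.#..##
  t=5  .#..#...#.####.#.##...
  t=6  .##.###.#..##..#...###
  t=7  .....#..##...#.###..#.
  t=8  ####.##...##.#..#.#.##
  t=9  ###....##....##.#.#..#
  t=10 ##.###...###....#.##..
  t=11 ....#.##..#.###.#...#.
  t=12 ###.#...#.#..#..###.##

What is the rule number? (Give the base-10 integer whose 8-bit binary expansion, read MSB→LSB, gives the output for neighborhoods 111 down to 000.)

  ### -> #   bit 7 = 1  t=0,i=5
  ##. -> .   bit 6 = 0  t=0,i=6
  #.# -> .   bit 5 = 0  t=0,i=7
  #.. -> #   bit 4 = 1  t=0,i=9
  .## -> .   bit 3 = 0  t=0,i=4
  .#. -> #   bit 2 = 1  t=0,i=8
  ..# -> .   bit 1 = 0  t=0,i=3
  ... -> #   bit 0 = 1  t=0,i=0
  bits 10010101 = 149

149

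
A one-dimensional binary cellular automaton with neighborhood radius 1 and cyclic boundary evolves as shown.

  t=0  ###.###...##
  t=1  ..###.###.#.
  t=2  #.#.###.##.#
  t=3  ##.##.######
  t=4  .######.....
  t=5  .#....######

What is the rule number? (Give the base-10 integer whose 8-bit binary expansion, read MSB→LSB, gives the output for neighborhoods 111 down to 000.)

  ### -> .   bit 7 = 0  t=0,i=0
  ##. -> #   bit 6 = 1  t=0,i=2
  #.# -> #   bit 5 = 1  t=0,i=3
  #.. -> #   bit 4 = 1  t=0,i=7
  .## -> #   bit 3 = 1  t=0,i=4
  .#. -> .   bit 2 = 0  t=1,i=10
  ..# -> .   bit 1 = 0  t=0,i=9
  ... -> #   bit 0 = 1  t=0,i=8
  bits 01111001 = 121

121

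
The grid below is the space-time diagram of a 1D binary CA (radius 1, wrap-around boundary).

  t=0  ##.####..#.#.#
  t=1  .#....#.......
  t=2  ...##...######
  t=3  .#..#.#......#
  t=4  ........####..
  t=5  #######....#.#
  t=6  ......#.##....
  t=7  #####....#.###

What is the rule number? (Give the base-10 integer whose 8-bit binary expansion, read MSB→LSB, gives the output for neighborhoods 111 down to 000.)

65

  ### -> .   bit 7 = 0  t=0,i=0
  ##. -> #   bit 6 = 1  t=0,i=1
  #.# -> .   bit 5 = 0  t=0,i=2
  #.. -> .   bit 4 = 0  t=0,i=7
  .## -> .   bit 3 = 0  t=0,i=3
  .#. -> .   bit 2 = 0  t=0,i=9
  ..# -> .   bit 1 = 0  t=0,i=8
  ... -> #   bit 0 = 1  t=1,i=3
  bits 01000001 = 65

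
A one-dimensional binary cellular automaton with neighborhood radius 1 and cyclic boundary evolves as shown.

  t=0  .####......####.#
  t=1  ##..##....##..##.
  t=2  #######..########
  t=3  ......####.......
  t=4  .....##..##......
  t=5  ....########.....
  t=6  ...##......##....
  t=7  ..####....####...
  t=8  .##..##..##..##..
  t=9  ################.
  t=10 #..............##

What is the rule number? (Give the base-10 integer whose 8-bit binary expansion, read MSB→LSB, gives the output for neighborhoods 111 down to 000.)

122

  [7] ### => .  t=0,i=2
  [6] ##. => #  t=0,i=4
  [5] #.# => #  t=0,i=0
  [4] #.. => #  t=0,i=5
  [3] .## => #  t=0,i=1
  [2] .#. => .  t=0,i=16
  [1] ..# => #  t=0,i=10
  [0] ... => .  t=0,i=6
  bits 01111010 = 122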